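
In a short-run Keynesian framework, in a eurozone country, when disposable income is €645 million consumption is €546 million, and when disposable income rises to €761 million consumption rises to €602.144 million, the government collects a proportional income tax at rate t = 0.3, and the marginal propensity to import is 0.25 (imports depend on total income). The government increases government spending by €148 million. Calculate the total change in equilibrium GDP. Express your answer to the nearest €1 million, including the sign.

MPC = ΔC/ΔYd = (602.144 − 546)/(761 − 645) = 56.144/116 = 0.484.
Government-spending multiplier = 1/(1 − c(1−t) + m) = 1/(1 − 0.484×0.7 + 0.25) = 1/0.9112 ≈ 1.097.
ΔY = k × ΔG = (+€148 million) / 0.9112 ≈ +€162 million.

+€162 million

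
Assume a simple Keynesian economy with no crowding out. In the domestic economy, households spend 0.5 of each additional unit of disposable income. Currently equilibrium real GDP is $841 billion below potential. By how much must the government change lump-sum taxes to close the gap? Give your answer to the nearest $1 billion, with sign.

Spending multiplier = 1/(1 − MPC) = 1/(1 − 0.5) = 1/0.5 = 2.
Tax multiplier = −c·k = −0.5/0.5 = −1. Need ΔY = +$841 billion, so ΔT = ΔY/(−c·k) = −(+$841 billion) × 0.5 / 0.5 = −$841 billion.
The government should cut lump-sum taxes by $841 billion.

−$841 billion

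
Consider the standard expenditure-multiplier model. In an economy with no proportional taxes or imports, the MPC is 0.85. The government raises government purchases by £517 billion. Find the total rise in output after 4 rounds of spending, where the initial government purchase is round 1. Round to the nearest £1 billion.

Round 1 adds ΔG = £517 billion; each later round is MPC = 0.85 times the previous.
After 4 rounds: 517 + 439.45 + 373.5325 + 317.502625 = ΔG·(1 − c^4)/(1 − c) = 517 × (1 − 0.52200625)/0.15 ≈ £1,647 billion.

£1,647 billion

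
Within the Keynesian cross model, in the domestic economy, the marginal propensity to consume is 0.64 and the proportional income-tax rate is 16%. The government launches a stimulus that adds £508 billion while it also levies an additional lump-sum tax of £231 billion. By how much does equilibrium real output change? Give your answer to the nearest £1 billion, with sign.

+£779 billion

Expenditure multiplier = 1/(1 − c(1−t)) = 1/(1 − 0.64×0.84) = 1/0.4624 ≈ 2.163.
ΔG contributes k·ΔG = (+£508 billion) / 0.4624 ≈ +£1,098.6 billion.
ΔT of +£231 billion changes first-round spending by −c·ΔT = −£147.84 billion, contributing k·(−c·ΔT) = (−£147.84 billion) / 0.4624 ≈ −£319.7 billion.
Net ΔY = k(ΔG − c·ΔT) = (+£360.16 billion) / 0.4624 ≈ +£779 billion.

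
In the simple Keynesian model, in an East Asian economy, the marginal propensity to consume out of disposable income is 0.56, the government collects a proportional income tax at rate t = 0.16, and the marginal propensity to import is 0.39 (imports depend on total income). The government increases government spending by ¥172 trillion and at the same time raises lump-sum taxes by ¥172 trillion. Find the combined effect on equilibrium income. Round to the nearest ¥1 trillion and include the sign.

+¥82 trillion

Expenditure multiplier = 1/(1 − c(1−t) + m) = 1/(1 − 0.56×0.84 + 0.39) = 1/0.9196 ≈ 1.087.
ΔG contributes k·ΔG = (+¥172 trillion) / 0.9196 ≈ +¥187 trillion.
ΔT of +¥172 trillion changes first-round spending by −c·ΔT = −¥96.32 trillion, contributing k·(−c·ΔT) = (−¥96.32 trillion) / 0.9196 ≈ −¥104.7 trillion.
Net ΔY = k(ΔG − c·ΔT) = (+¥75.68 trillion) / 0.9196 ≈ +¥82 trillion.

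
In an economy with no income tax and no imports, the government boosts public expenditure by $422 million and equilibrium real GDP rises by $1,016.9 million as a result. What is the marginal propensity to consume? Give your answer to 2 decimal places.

0.59

Implied spending multiplier k = ΔY/ΔG = 1,016.9/422 ≈ 2.4097.
Since k = 1/(1 − MPC), MPC = 1 − 1/k = 1 − ΔG/ΔY = 1 − 422/1,016.9 ≈ 0.59.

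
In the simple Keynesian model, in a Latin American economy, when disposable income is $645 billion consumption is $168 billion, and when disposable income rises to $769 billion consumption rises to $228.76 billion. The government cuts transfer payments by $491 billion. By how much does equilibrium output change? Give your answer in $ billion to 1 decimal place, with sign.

MPC = ΔC/ΔYd = (228.76 − 168)/(769 − 645) = 60.76/124 = 0.49.
The transfer change shifts disposable income by −$491 billion, so first-round consumption changes by c·ΔTR = 0.49 × (−$491 billion) = −$240.59 billion.
Expenditure multiplier = 1/(1 − MPC) = 1/(1 − 0.49) = 1/0.51 ≈ 1.961.
The transfer multiplier is c × k ≈ 0.961, so ΔY = k × (c·ΔTR) = (−$240.59 billion) / 0.51 ≈ −$471.7 billion.

−$471.7 billion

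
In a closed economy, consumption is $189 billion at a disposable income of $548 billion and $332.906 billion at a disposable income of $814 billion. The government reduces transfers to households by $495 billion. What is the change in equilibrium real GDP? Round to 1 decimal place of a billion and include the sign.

MPC = ΔC/ΔYd = (332.906 − 189)/(814 − 548) = 143.906/266 = 0.541.
The transfer change shifts disposable income by −$495 billion, so first-round consumption changes by c·ΔTR = 0.541 × (−$495 billion) = −$267.795 billion.
Expenditure multiplier = 1/(1 − MPC) = 1/(1 − 0.541) = 1/0.459 ≈ 2.179.
The transfer multiplier is c × k ≈ 1.179, so ΔY = k × (c·ΔTR) = (−$267.795 billion) / 0.459 ≈ −$583.4 billion.

−$583.4 billion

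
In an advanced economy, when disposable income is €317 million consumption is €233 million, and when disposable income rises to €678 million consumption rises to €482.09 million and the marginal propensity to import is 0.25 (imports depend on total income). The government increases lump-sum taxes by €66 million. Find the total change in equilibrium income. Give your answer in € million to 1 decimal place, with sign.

−€81.3 million

MPC = ΔC/ΔYd = (482.09 − 233)/(678 − 317) = 249.09/361 = 0.69.
A lump-sum tax change of +€66 million shifts disposable income by −€66 million; first-round consumption changes by −c × ΔT = −0.69 × (+€66 million) = −€45.54 million.
Expenditure multiplier = 1/(1 − c + m) = 1/(1 − 0.69 + 0.25) = 1/0.56 ≈ 1.786.
The tax multiplier is −c × k ≈ −1.232, so ΔY = k × (−c·ΔT) = (−€45.54 million) / 0.56 ≈ −€81.3 million.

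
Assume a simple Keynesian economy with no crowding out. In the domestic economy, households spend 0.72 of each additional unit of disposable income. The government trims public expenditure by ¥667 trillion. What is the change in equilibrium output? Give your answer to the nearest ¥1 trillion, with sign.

Spending multiplier = 1/(1 − MPC) = 1/(1 − 0.72) = 1/0.28 ≈ 3.571.
ΔY = k × ΔG = (−¥667 trillion) / 0.28 ≈ −¥2,382 trillion.

−¥2,382 trillion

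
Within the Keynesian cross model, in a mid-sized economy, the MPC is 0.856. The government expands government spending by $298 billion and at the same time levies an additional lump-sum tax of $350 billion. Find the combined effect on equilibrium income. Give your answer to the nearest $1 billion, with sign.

−$11 billion

Expenditure multiplier = 1/(1 − MPC) = 1/(1 − 0.856) = 1/0.144 ≈ 6.944.
ΔG contributes k·ΔG = (+$298 billion) / 0.144 ≈ +$2,069.4 billion.
ΔT of +$350 billion changes first-round spending by −c·ΔT = −$299.6 billion, contributing k·(−c·ΔT) = (−$299.6 billion) / 0.144 ≈ −$2,080.6 billion.
Net ΔY = k(ΔG − c·ΔT) = (−$1.6 billion) / 0.144 ≈ −$11 billion.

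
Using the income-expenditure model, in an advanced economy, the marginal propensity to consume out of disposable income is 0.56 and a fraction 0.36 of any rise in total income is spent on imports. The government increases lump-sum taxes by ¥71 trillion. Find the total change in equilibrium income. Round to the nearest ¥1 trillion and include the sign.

−¥50 trillion

A lump-sum tax change of +¥71 trillion shifts disposable income by −¥71 trillion; first-round consumption changes by −c × ΔT = −0.56 × (+¥71 trillion) = −¥39.76 trillion.
Expenditure multiplier = 1/(1 − c + m) = 1/(1 − 0.56 + 0.36) = 1/0.8 = 1.25.
The tax multiplier is −c × k = −0.7, so ΔY = k × (−c·ΔT) = (−¥39.76 trillion) / 0.8 ≈ −¥50 trillion.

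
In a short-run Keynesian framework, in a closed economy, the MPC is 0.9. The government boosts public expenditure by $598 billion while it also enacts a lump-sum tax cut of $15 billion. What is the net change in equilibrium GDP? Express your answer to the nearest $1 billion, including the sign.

Expenditure multiplier = 1/(1 − MPC) = 1/(1 − 0.9) = 1/0.1 = 10.
ΔG contributes k·ΔG = (+$598 billion) / 0.1 = +$5,980 billion.
ΔT of −$15 billion changes first-round spending by −c·ΔT = +$13.5 billion, contributing k·(−c·ΔT) = (+$13.5 billion) / 0.1 = +$135 billion.
Net ΔY = k(ΔG − c·ΔT) = (+$611.5 billion) / 0.1 = +$6,115 billion.

+$6,115 billion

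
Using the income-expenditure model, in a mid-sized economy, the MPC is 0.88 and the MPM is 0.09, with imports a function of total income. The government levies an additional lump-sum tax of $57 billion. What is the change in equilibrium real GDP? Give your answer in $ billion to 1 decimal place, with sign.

−$238.9 billion

A lump-sum tax change of +$57 billion shifts disposable income by −$57 billion; first-round consumption changes by −c × ΔT = −0.88 × (+$57 billion) = −$50.16 billion.
Expenditure multiplier = 1/(1 − c + m) = 1/(1 − 0.88 + 0.09) = 1/0.21 ≈ 4.762.
The tax multiplier is −c × k ≈ −4.19, so ΔY = k × (−c·ΔT) = (−$50.16 billion) / 0.21 ≈ −$238.9 billion.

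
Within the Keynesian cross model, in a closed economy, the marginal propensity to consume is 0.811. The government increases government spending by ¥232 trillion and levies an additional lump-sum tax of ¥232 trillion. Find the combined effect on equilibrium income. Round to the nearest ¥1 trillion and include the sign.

Expenditure multiplier = 1/(1 − MPC) = 1/(1 − 0.811) = 1/0.189 ≈ 5.291.
ΔG contributes k·ΔG = (+¥232 trillion) / 0.189 ≈ +¥1,227.5 trillion.
ΔT of +¥232 trillion changes first-round spending by −c·ΔT = −¥188.152 trillion, contributing k·(−c·ΔT) = (−¥188.152 trillion) / 0.189 ≈ −¥995.5 trillion.
With ΔG = ΔT and no other leakages, the balanced-budget multiplier is 1, so ΔY = ΔG = +¥232 trillion.

+¥232 trillion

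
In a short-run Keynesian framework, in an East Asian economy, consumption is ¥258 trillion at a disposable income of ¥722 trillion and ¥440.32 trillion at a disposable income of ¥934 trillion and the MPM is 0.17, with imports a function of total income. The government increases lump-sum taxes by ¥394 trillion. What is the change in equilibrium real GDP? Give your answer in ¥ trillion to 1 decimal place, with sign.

MPC = ΔC/ΔYd = (440.32 − 258)/(934 − 722) = 182.32/212 = 0.86.
A lump-sum tax change of +¥394 trillion shifts disposable income by −¥394 trillion; first-round consumption changes by −c × ΔT = −0.86 × (+¥394 trillion) = −¥338.84 trillion.
Expenditure multiplier = 1/(1 − c + m) = 1/(1 − 0.86 + 0.17) = 1/0.31 ≈ 3.226.
The tax multiplier is −c × k ≈ −2.774, so ΔY = k × (−c·ΔT) = (−¥338.84 trillion) / 0.31 ≈ −¥1,093 trillion.

−¥1,093.0 trillion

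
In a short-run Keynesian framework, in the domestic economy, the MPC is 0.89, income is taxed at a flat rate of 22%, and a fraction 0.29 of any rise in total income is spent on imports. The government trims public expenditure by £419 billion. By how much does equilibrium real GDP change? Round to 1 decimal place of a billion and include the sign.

−£703.3 billion

Expenditure multiplier = 1/(1 − c(1−t) + m) = 1/(1 − 0.89×0.78 + 0.29) = 1/0.5958 ≈ 1.678.
ΔY = k × ΔG = (−£419 billion) / 0.5958 ≈ −£703.3 billion.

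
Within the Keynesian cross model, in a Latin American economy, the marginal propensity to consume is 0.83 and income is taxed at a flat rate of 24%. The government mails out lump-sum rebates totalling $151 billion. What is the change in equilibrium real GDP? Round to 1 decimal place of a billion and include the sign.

+$339.5 billion

A lump-sum tax change of −$151 billion shifts disposable income by +$151 billion; first-round consumption changes by −c × ΔT = −0.83 × (−$151 billion) = +$125.33 billion.
Expenditure multiplier = 1/(1 − c(1−t)) = 1/(1 − 0.83×0.76) = 1/0.3692 ≈ 2.709.
The tax multiplier is −c × k ≈ −2.248, so ΔY = k × (−c·ΔT) = (+$125.33 billion) / 0.3692 ≈ +$339.5 billion.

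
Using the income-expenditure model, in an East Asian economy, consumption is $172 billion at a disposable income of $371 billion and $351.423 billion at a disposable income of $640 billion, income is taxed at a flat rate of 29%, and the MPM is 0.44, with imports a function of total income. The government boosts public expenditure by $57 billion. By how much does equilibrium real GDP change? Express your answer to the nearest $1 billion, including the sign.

MPC = ΔC/ΔYd = (351.423 − 172)/(640 − 371) = 179.423/269 = 0.667.
Expenditure multiplier = 1/(1 − c(1−t) + m) = 1/(1 − 0.667×0.71 + 0.44) = 1/0.96643 ≈ 1.035.
ΔY = k × ΔG = (+$57 billion) / 0.96643 ≈ +$59 billion.

+$59 billion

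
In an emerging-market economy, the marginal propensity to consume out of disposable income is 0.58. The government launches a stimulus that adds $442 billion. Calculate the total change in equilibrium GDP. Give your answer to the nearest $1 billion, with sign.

Spending multiplier = 1/(1 − MPC) = 1/(1 − 0.58) = 1/0.42 ≈ 2.381.
ΔY = k × ΔG = (+$442 billion) / 0.42 ≈ +$1,052 billion.

+$1,052 billion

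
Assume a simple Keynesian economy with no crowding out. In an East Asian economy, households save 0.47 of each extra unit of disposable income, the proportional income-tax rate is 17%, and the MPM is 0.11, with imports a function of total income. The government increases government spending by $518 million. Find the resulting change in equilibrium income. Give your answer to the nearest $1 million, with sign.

MPC = 1 − MPS = 1 − 0.47 = 0.53.
Government-spending multiplier = 1/(1 − c(1−t) + m) = 1/(1 − 0.53×0.83 + 0.11) = 1/0.6701 ≈ 1.492.
ΔY = k × ΔG = (+$518 million) / 0.6701 ≈ +$773 million.

+$773 million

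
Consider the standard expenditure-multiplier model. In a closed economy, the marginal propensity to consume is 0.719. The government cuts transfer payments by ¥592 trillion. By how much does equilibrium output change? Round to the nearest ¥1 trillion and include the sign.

The transfer change shifts disposable income by −¥592 trillion, so first-round consumption changes by c·ΔTR = 0.719 × (−¥592 trillion) = −¥425.648 trillion.
Expenditure multiplier = 1/(1 − MPC) = 1/(1 − 0.719) = 1/0.281 ≈ 3.559.
The transfer multiplier is c × k ≈ 2.559, so ΔY = k × (c·ΔTR) = (−¥425.648 trillion) / 0.281 ≈ −¥1,515 trillion.

−¥1,515 trillion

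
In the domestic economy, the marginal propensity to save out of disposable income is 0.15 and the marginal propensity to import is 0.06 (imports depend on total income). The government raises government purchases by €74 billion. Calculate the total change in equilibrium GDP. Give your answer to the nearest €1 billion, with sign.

+€352 billion

MPC = 1 − MPS = 1 − 0.15 = 0.85.
Expenditure multiplier = 1/(1 − c + m) = 1/(1 − 0.85 + 0.06) = 1/0.21 ≈ 4.762.
ΔY = k × ΔG = (+€74 billion) / 0.21 ≈ +€352 billion.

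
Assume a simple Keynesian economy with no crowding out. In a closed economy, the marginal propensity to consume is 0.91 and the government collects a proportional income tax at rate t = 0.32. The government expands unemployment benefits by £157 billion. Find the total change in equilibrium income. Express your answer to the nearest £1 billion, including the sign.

The transfer change shifts disposable income by +£157 billion, so first-round consumption changes by c·ΔTR = 0.91 × (+£157 billion) = +£142.87 billion.
Expenditure multiplier = 1/(1 − c(1−t)) = 1/(1 − 0.91×0.68) = 1/0.3812 ≈ 2.623.
The transfer multiplier is c × k ≈ 2.387, so ΔY = k × (c·ΔTR) = (+£142.87 billion) / 0.3812 ≈ +£375 billion.

+£375 billion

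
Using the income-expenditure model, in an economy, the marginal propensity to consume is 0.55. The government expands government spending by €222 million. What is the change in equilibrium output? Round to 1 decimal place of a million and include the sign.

+€493.3 million

Government-spending multiplier = 1/(1 − MPC) = 1/(1 − 0.55) = 1/0.45 ≈ 2.222.
ΔY = k × ΔG = (+€222 million) / 0.45 ≈ +€493.3 million.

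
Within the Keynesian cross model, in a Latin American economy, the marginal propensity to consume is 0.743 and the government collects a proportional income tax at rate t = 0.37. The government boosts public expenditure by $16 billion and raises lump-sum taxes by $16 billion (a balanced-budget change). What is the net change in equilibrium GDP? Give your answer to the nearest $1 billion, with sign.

Expenditure multiplier = 1/(1 − c(1−t)) = 1/(1 − 0.743×0.63) = 1/0.53191 ≈ 1.88.
ΔG contributes k·ΔG = (+$16 billion) / 0.53191 ≈ +$30.1 billion.
ΔT of +$16 billion changes first-round spending by −c·ΔT = −$11.888 billion, contributing k·(−c·ΔT) = (−$11.888 billion) / 0.53191 ≈ −$22.3 billion.
Net ΔY = k(ΔG − c·ΔT) = (+$4.112 billion) / 0.53191 ≈ +$8 billion.

+$8 billion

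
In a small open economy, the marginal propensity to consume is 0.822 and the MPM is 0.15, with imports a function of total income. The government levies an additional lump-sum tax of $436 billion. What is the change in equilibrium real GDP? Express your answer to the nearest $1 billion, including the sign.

A lump-sum tax change of +$436 billion shifts disposable income by −$436 billion; first-round consumption changes by −c × ΔT = −0.822 × (+$436 billion) = −$358.392 billion.
Expenditure multiplier = 1/(1 − c + m) = 1/(1 − 0.822 + 0.15) = 1/0.328 ≈ 3.049.
The tax multiplier is −c × k ≈ −2.506, so ΔY = k × (−c·ΔT) = (−$358.392 billion) / 0.328 ≈ −$1,093 billion.

−$1,093 billion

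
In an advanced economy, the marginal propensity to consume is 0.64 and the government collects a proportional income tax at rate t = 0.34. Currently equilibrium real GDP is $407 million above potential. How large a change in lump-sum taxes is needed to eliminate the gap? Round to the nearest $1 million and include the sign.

Spending multiplier = 1/(1 − c(1−t)) = 1/(1 − 0.64×0.66) = 1/0.5776 ≈ 1.731.
Tax multiplier = −c·k = −0.64/0.5776 ≈ −1.108. Need ΔY = −$407 million, so ΔT = ΔY/(−c·k) = −(−$407 million) × 0.5776 / 0.64 ≈ +$367 million.
The government should raise lump-sum taxes by $367 million.

+$367 million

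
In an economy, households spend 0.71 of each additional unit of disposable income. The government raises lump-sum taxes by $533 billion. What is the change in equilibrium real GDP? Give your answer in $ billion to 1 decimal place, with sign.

−$1,304.9 billion

A lump-sum tax change of +$533 billion shifts disposable income by −$533 billion; first-round consumption changes by −c × ΔT = −0.71 × (+$533 billion) = −$378.43 billion.
Expenditure multiplier = 1/(1 − MPC) = 1/(1 − 0.71) = 1/0.29 ≈ 3.448.
The tax multiplier is −c × k ≈ −2.448, so ΔY = k × (−c·ΔT) = (−$378.43 billion) / 0.29 ≈ −$1,304.9 billion.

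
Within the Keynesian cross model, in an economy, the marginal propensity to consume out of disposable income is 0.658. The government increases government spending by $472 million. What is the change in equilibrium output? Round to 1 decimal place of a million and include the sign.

Spending multiplier = 1/(1 − MPC) = 1/(1 − 0.658) = 1/0.342 ≈ 2.924.
ΔY = k × ΔG = (+$472 million) / 0.342 ≈ +$1,380.1 million.

+$1,380.1 million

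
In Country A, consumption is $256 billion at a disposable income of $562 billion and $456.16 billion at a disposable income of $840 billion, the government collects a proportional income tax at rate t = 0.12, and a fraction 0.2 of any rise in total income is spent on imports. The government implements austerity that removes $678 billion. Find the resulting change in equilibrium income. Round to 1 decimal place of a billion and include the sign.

MPC = ΔC/ΔYd = (456.16 − 256)/(840 − 562) = 200.16/278 = 0.72.
Spending multiplier = 1/(1 − c(1−t) + m) = 1/(1 − 0.72×0.88 + 0.2) = 1/0.5664 ≈ 1.766.
ΔY = k × ΔG = (−$678 billion) / 0.5664 ≈ −$1,197 billion.

−$1,197.0 billion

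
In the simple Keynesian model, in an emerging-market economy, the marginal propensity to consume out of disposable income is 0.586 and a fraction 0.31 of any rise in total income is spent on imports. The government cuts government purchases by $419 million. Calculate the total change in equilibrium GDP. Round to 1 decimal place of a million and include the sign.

Expenditure multiplier = 1/(1 − c + m) = 1/(1 − 0.586 + 0.31) = 1/0.724 ≈ 1.381.
ΔY = k × ΔG = (−$419 million) / 0.724 ≈ −$578.7 million.

−$578.7 million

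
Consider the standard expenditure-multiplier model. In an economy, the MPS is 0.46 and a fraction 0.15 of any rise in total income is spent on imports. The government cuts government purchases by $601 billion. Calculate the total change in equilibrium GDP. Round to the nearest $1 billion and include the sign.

−$985 billion

MPC = 1 − MPS = 1 − 0.46 = 0.54.
Spending multiplier = 1/(1 − c + m) = 1/(1 − 0.54 + 0.15) = 1/0.61 ≈ 1.639.
ΔY = k × ΔG = (−$601 billion) / 0.61 ≈ −$985 billion.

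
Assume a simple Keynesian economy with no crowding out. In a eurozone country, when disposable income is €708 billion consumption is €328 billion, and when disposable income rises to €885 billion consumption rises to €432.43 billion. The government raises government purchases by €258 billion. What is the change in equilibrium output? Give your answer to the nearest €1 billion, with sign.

MPC = ΔC/ΔYd = (432.43 − 328)/(885 − 708) = 104.43/177 = 0.59.
Spending multiplier = 1/(1 − MPC) = 1/(1 − 0.59) = 1/0.41 ≈ 2.439.
ΔY = k × ΔG = (+€258 billion) / 0.41 ≈ +€629 billion.

+€629 billion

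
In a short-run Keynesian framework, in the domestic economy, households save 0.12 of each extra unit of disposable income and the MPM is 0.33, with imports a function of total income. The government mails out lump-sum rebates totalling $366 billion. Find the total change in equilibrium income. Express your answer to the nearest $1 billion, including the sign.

MPC = 1 − MPS = 1 − 0.12 = 0.88.
A lump-sum tax change of −$366 billion shifts disposable income by +$366 billion; first-round consumption changes by −c × ΔT = −0.88 × (−$366 billion) = +$322.08 billion.
Expenditure multiplier = 1/(1 − c + m) = 1/(1 − 0.88 + 0.33) = 1/0.45 ≈ 2.222.
The tax multiplier is −c × k ≈ −1.956, so ΔY = k × (−c·ΔT) = (+$322.08 billion) / 0.45 ≈ +$716 billion.

+$716 billion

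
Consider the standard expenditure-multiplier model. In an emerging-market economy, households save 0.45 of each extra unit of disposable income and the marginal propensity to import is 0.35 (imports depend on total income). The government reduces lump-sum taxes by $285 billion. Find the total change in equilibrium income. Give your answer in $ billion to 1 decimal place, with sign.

MPC = 1 − MPS = 1 − 0.45 = 0.55.
A lump-sum tax change of −$285 billion shifts disposable income by +$285 billion; first-round consumption changes by −c × ΔT = −0.55 × (−$285 billion) = +$156.75 billion.
Expenditure multiplier = 1/(1 − c + m) = 1/(1 − 0.55 + 0.35) = 1/0.8 = 1.25.
The tax multiplier is −c × k ≈ −0.688, so ΔY = k × (−c·ΔT) = (+$156.75 billion) / 0.8 ≈ +$195.9 billion.

+$195.9 billion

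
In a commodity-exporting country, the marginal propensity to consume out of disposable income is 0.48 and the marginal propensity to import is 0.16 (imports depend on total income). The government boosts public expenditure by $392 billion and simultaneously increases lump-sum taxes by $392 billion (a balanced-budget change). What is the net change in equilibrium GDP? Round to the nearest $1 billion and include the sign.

Expenditure multiplier = 1/(1 − c + m) = 1/(1 − 0.48 + 0.16) = 1/0.68 ≈ 1.471.
ΔG contributes k·ΔG = (+$392 billion) / 0.68 ≈ +$576.5 billion.
ΔT of +$392 billion changes first-round spending by −c·ΔT = −$188.16 billion, contributing k·(−c·ΔT) = (−$188.16 billion) / 0.68 ≈ −$276.7 billion.
Net ΔY = k(ΔG − c·ΔT) = (+$203.84 billion) / 0.68 ≈ +$300 billion.

+$300 billion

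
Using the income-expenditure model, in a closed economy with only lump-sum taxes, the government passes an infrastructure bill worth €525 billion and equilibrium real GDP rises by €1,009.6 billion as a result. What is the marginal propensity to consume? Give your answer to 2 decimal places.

Implied spending multiplier k = ΔY/ΔG = 1,009.6/525 ≈ 1.923.
Since k = 1/(1 − MPC), MPC = 1 − 1/k = 1 − ΔG/ΔY = 1 − 525/1,009.6 ≈ 0.48.

0.48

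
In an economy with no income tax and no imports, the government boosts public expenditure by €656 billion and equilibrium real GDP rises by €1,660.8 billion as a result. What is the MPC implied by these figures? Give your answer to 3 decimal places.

Implied spending multiplier k = ΔY/ΔG = 1,660.8/656 ≈ 2.5317.
Since k = 1/(1 − MPC), MPC = 1 − 1/k = 1 − ΔG/ΔY = 1 − 656/1,660.8 ≈ 0.605.

0.605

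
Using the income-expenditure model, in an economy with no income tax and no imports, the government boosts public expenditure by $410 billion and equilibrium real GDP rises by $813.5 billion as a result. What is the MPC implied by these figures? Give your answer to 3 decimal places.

Implied spending multiplier k = ΔY/ΔG = 813.5/410 ≈ 1.9841.
Since k = 1/(1 − MPC), MPC = 1 − 1/k = 1 − ΔG/ΔY = 1 − 410/813.5 ≈ 0.496.

0.496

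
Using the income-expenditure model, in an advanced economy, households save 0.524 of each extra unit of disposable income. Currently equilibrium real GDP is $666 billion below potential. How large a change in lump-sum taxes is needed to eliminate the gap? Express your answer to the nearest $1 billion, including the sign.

−$733 billion

MPC = 1 − MPS = 1 − 0.524 = 0.476.
Spending multiplier = 1/(1 − MPC) = 1/(1 − 0.476) = 1/0.524 ≈ 1.908.
Tax multiplier = −c·k = −0.476/0.524 ≈ −0.908. Need ΔY = +$666 billion, so ΔT = ΔY/(−c·k) = −(+$666 billion) × 0.524 / 0.476 ≈ −$733 billion.
The government should cut lump-sum taxes by $733 billion.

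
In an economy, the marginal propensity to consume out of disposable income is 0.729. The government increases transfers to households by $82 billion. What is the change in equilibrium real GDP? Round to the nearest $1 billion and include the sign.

+$221 billion

The transfer change shifts disposable income by +$82 billion, so first-round consumption changes by c·ΔTR = 0.729 × (+$82 billion) = +$59.778 billion.
Expenditure multiplier = 1/(1 − MPC) = 1/(1 − 0.729) = 1/0.271 ≈ 3.69.
The transfer multiplier is c × k ≈ 2.69, so ΔY = k × (c·ΔTR) = (+$59.778 billion) / 0.271 ≈ +$221 billion.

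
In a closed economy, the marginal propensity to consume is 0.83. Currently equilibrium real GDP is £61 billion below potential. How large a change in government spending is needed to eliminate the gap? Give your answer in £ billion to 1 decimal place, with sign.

Spending multiplier = 1/(1 − MPC) = 1/(1 − 0.83) = 1/0.17 ≈ 5.882.
Need ΔY = +£61 billion, so ΔG = ΔY/k = (+£61 billion) × 0.17 ≈ +£10.4 billion.
The government should increase government spending by £10.4 billion.

+£10.4 billion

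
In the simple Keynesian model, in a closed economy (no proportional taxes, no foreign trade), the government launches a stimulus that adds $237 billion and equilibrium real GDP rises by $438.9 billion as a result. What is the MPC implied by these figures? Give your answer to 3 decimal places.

Implied spending multiplier k = ΔY/ΔG = 438.9/237 ≈ 1.8519.
Since k = 1/(1 − MPC), MPC = 1 − 1/k = 1 − ΔG/ΔY = 1 − 237/438.9 ≈ 0.460.

0.460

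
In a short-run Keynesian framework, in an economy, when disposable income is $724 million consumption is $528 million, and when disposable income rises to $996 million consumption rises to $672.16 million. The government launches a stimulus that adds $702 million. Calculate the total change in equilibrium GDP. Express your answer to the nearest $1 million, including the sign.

MPC = ΔC/ΔYd = (672.16 − 528)/(996 − 724) = 144.16/272 = 0.53.
Government-spending multiplier = 1/(1 − MPC) = 1/(1 − 0.53) = 1/0.47 ≈ 2.128.
ΔY = k × ΔG = (+$702 million) / 0.47 ≈ +$1,494 million.

+$1,494 million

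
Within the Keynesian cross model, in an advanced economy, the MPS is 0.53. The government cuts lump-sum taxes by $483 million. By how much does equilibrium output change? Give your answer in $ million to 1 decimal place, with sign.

MPC = 1 − MPS = 1 − 0.53 = 0.47.
A lump-sum tax change of −$483 million shifts disposable income by +$483 million; first-round consumption changes by −c × ΔT = −0.47 × (−$483 million) = +$227.01 million.
Expenditure multiplier = 1/(1 − MPC) = 1/(1 − 0.47) = 1/0.53 ≈ 1.887.
The tax multiplier is −c × k ≈ −0.887, so ΔY = k × (−c·ΔT) = (+$227.01 million) / 0.53 ≈ +$428.3 million.

+$428.3 million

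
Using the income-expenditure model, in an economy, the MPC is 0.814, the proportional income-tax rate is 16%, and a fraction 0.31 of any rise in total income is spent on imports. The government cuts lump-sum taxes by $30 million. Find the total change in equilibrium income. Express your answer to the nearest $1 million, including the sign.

A lump-sum tax change of −$30 million shifts disposable income by +$30 million; first-round consumption changes by −c × ΔT = −0.814 × (−$30 million) = +$24.42 million.
Expenditure multiplier = 1/(1 − c(1−t) + m) = 1/(1 − 0.814×0.84 + 0.31) = 1/0.62624 ≈ 1.597.
The tax multiplier is −c × k ≈ −1.3, so ΔY = k × (−c·ΔT) = (+$24.42 million) / 0.62624 ≈ +$39 million.

+$39 million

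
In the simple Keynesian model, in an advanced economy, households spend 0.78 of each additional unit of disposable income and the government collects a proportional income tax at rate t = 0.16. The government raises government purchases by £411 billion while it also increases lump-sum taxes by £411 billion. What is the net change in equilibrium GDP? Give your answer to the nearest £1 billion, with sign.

Expenditure multiplier = 1/(1 − c(1−t)) = 1/(1 − 0.78×0.84) = 1/0.3448 ≈ 2.9.
ΔG contributes k·ΔG = (+£411 billion) / 0.3448 ≈ +£1,192 billion.
ΔT of +£411 billion changes first-round spending by −c·ΔT = −£320.58 billion, contributing k·(−c·ΔT) = (−£320.58 billion) / 0.3448 ≈ −£929.8 billion.
Net ΔY = k(ΔG − c·ΔT) = (+£90.42 billion) / 0.3448 ≈ +£262 billion.

+£262 billion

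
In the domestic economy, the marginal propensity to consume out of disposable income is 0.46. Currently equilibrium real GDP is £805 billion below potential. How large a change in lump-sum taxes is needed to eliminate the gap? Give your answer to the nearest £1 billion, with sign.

−£945 billion

Spending multiplier = 1/(1 − MPC) = 1/(1 − 0.46) = 1/0.54 ≈ 1.852.
Tax multiplier = −c·k = −0.46/0.54 ≈ −0.852. Need ΔY = +£805 billion, so ΔT = ΔY/(−c·k) = −(+£805 billion) × 0.54 / 0.46 = −£945 billion.
The government should cut lump-sum taxes by £945 billion.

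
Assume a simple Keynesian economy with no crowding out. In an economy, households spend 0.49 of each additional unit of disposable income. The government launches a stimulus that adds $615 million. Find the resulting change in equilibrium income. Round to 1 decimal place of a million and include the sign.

+$1,205.9 million

Spending multiplier = 1/(1 − MPC) = 1/(1 − 0.49) = 1/0.51 ≈ 1.961.
ΔY = k × ΔG = (+$615 million) / 0.51 ≈ +$1,205.9 million.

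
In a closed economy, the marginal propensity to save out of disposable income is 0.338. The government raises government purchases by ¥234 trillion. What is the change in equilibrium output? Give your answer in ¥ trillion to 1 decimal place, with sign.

+¥692.3 trillion

MPC = 1 − MPS = 1 − 0.338 = 0.662.
Expenditure multiplier = 1/(1 − MPC) = 1/(1 − 0.662) = 1/0.338 ≈ 2.959.
ΔY = k × ΔG = (+¥234 trillion) / 0.338 ≈ +¥692.3 trillion.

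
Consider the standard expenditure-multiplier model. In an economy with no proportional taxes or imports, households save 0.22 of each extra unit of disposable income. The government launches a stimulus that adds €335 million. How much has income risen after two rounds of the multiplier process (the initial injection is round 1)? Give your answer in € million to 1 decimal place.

MPC = 1 − MPS = 1 − 0.22 = 0.78.
Round 1 adds ΔG = €335 million; each later round is MPC = 0.78 times the previous.
After 2 rounds: 335 + 261.3 = ΔG·(1 − c^2)/(1 − c) = 335 × (1 − 0.6084)/0.22 = €596.3 million.

€596.3 million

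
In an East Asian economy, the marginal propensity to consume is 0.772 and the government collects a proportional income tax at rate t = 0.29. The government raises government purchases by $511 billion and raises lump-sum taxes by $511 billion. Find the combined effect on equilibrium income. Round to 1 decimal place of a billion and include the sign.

Expenditure multiplier = 1/(1 − c(1−t)) = 1/(1 − 0.772×0.71) = 1/0.45188 ≈ 2.213.
ΔG contributes k·ΔG = (+$511 billion) / 0.45188 ≈ +$1,130.8 billion.
ΔT of +$511 billion changes first-round spending by −c·ΔT = −$394.492 billion, contributing k·(−c·ΔT) = (−$394.492 billion) / 0.45188 ≈ −$873 billion.
Net ΔY = k(ΔG − c·ΔT) = (+$116.508 billion) / 0.45188 ≈ +$257.8 billion.

+$257.8 billion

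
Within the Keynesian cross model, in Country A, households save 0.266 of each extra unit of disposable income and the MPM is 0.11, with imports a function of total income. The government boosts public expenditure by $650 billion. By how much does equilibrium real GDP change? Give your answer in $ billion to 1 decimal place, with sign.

MPC = 1 − MPS = 1 − 0.266 = 0.734.
Expenditure multiplier = 1/(1 − c + m) = 1/(1 − 0.734 + 0.11) = 1/0.376 ≈ 2.66.
ΔY = k × ΔG = (+$650 billion) / 0.376 ≈ +$1,728.7 billion.

+$1,728.7 billion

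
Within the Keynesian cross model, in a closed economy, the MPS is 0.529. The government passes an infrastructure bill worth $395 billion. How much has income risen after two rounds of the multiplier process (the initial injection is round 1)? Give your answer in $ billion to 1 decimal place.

$581.0 billion

MPC = 1 − MPS = 1 − 0.529 = 0.471.
Round 1 adds ΔG = $395 billion; each later round is MPC = 0.471 times the previous.
After 2 rounds: 395 + 186.045 = ΔG·(1 − c^2)/(1 − c) = 395 × (1 − 0.221841)/0.529 ≈ $581 billion.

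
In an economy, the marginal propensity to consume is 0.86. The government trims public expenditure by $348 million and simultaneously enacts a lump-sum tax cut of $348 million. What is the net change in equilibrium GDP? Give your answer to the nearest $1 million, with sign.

Expenditure multiplier = 1/(1 − MPC) = 1/(1 − 0.86) = 1/0.14 ≈ 7.143.
ΔG contributes k·ΔG = (−$348 million) / 0.14 ≈ −$2,485.7 million.
ΔT of −$348 million changes first-round spending by −c·ΔT = +$299.28 million, contributing k·(−c·ΔT) = (+$299.28 million) / 0.14 ≈ +$2,137.7 million.
With ΔG = ΔT and no other leakages, the balanced-budget multiplier is 1, so ΔY = ΔG = −$348 million.

−$348 million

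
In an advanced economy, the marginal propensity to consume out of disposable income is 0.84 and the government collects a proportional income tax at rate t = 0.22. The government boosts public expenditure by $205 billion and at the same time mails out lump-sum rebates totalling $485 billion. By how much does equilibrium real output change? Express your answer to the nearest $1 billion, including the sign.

Expenditure multiplier = 1/(1 − c(1−t)) = 1/(1 − 0.84×0.78) = 1/0.3448 ≈ 2.9.
ΔG contributes k·ΔG = (+$205 billion) / 0.3448 ≈ +$594.5 billion.
ΔT of −$485 billion changes first-round spending by −c·ΔT = +$407.4 billion, contributing k·(−c·ΔT) = (+$407.4 billion) / 0.3448 ≈ +$1,181.6 billion.
Net ΔY = k(ΔG − c·ΔT) = (+$612.4 billion) / 0.3448 ≈ +$1,776 billion.

+$1,776 billion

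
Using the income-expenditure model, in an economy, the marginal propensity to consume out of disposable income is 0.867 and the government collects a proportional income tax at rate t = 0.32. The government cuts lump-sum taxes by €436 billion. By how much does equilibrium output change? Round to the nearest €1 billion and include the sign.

+€921 billion

A lump-sum tax change of −€436 billion shifts disposable income by +€436 billion; first-round consumption changes by −c × ΔT = −0.867 × (−€436 billion) = +€378.012 billion.
Expenditure multiplier = 1/(1 − c(1−t)) = 1/(1 − 0.867×0.68) = 1/0.41044 ≈ 2.436.
The tax multiplier is −c × k ≈ −2.112, so ΔY = k × (−c·ΔT) = (+€378.012 billion) / 0.41044 ≈ +€921 billion.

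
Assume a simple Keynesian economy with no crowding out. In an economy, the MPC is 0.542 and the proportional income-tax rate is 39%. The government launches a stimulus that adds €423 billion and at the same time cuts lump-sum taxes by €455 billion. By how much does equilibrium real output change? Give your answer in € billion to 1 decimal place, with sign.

+€1,000.3 billion

Expenditure multiplier = 1/(1 − c(1−t)) = 1/(1 − 0.542×0.61) = 1/0.66938 ≈ 1.494.
ΔG contributes k·ΔG = (+€423 billion) / 0.66938 ≈ +€631.9 billion.
ΔT of −€455 billion changes first-round spending by −c·ΔT = +€246.61 billion, contributing k·(−c·ΔT) = (+€246.61 billion) / 0.66938 ≈ +€368.4 billion.
Net ΔY = k(ΔG − c·ΔT) = (+€669.61 billion) / 0.66938 ≈ +€1,000.3 billion.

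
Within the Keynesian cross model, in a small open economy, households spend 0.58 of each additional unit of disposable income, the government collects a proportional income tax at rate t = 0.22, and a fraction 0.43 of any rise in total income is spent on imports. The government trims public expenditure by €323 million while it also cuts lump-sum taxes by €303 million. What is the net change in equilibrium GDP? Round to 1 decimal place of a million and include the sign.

−€150.6 million

Expenditure multiplier = 1/(1 − c(1−t) + m) = 1/(1 − 0.58×0.78 + 0.43) = 1/0.9776 ≈ 1.023.
ΔG contributes k·ΔG = (−€323 million) / 0.9776 ≈ −€330.4 million.
ΔT of −€303 million changes first-round spending by −c·ΔT = +€175.74 million, contributing k·(−c·ΔT) = (+€175.74 million) / 0.9776 ≈ +€179.8 million.
Net ΔY = k(ΔG − c·ΔT) = (−€147.26 million) / 0.9776 ≈ −€150.6 million.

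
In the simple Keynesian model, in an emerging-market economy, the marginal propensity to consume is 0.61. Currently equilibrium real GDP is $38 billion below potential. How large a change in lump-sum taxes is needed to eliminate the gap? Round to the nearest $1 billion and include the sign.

−$24 billion

Spending multiplier = 1/(1 − MPC) = 1/(1 − 0.61) = 1/0.39 ≈ 2.564.
Tax multiplier = −c·k = −0.61/0.39 ≈ −1.564. Need ΔY = +$38 billion, so ΔT = ΔY/(−c·k) = −(+$38 billion) × 0.39 / 0.61 ≈ −$24 billion.
The government should cut lump-sum taxes by $24 billion.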